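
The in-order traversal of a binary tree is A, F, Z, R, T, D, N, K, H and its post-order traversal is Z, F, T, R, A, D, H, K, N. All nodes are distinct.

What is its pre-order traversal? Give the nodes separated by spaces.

N D A R F Z T K H

The last element of post-order is the root; it splits in-order into left and right subtrees.
Root N: left subtree has 6 nodes {A, F, Z, R, T, D}, right has 2 {K, H}.
  Root D: left subtree has 5 nodes {A, F, Z, R, T}, right has 0 { }.
    Root A: left subtree has 0 nodes { }, right has 4 {F, Z, R, T}.
      Root R: left subtree has 2 nodes {F, Z}, right has 1 {T}.
        Root F: left subtree has 0 nodes { }, right has 1 {Z}.
  Root K: left subtree has 0 nodes { }, right has 1 {H}.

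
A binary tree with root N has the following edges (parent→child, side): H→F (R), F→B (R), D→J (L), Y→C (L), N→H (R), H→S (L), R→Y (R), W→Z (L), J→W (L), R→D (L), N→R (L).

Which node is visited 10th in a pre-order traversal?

S

Pre-order visits the node, then its left subtree, then its right subtree.
Visit N.
At N: go left to R.
  Visit R.
  At R: go left to D.
    Visit D.
    At D: go left to J.
      Visit J.
      At J: go left to W.
        Visit W.
        At W: go left to Z.
          Z is a leaf — visit Z.
        At W: no right child.
      At J: no right child.
    At D: no right child.
  At R: go right to Y.
    Visit Y.
    At Y: go left to C.
      C is a leaf — visit C.
    At Y: no right child.
At N: go right to H.
  Visit H.
  At H: go left to S.
    S is a leaf — visit S.
  At H: go right to F.
    Visit F.
    At F: no left child.
    At F: go right to B.
      B is a leaf — visit B.
Full pre-order sequence: N, R, D, J, W, Z, Y, C, H, S, F, B.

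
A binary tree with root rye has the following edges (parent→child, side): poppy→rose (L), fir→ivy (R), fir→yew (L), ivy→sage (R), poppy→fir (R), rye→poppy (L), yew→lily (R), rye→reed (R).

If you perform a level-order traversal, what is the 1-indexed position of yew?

Level-order visits nodes level by level from the root, left to right within each level.
Level 0: rye
Level 1: poppy, reed
Level 2: rose, fir
Level 3: yew, ivy
Level 4: lily, sage
Full level-order sequence: rye, poppy, reed, rose, fir, yew, ivy, lily, sage.

6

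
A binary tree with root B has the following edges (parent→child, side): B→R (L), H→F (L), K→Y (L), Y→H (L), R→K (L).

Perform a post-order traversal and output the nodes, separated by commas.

Post-order visits the left subtree, then the right subtree, then the node.
At B: go left to R.
  At R: go left to K.
    At K: go left to Y.
      At Y: go left to H.
        At H: go left to F.
          F is a leaf — visit F.
        At H: no right child.
        Visit H.
      At Y: no right child.
      Visit Y.
    At K: no right child.
    Visit K.
  At R: no right child.
  Visit R.
At B: no right child.
Visit B.

F, H, Y, K, R, B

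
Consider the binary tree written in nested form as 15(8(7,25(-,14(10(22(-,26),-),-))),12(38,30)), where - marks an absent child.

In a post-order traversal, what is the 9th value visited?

Post-order visits the left subtree, then the right subtree, then the node.
At 15: go left to 8.
  At 8: go left to 7.
    7 is a leaf — visit 7.
  At 8: go right to 25.
    At 25: no left child.
    At 25: go right to 14.
      At 14: go left to 10.
        At 10: go left to 22.
          At 22: no left child.
          At 22: go right to 26.
            26 is a leaf — visit 26.
          Visit 22.
        At 10: no right child.
        Visit 10.
      At 14: no right child.
      Visit 14.
    Visit 25.
  Visit 8.
At 15: go right to 12.
  At 12: go left to 38.
    38 is a leaf — visit 38.
  At 12: go right to 30.
    30 is a leaf — visit 30.
  Visit 12.
Visit 15.
Full post-order sequence: 7, 26, 22, 10, 14, 25, 8, 38, 30, 12, 15.

30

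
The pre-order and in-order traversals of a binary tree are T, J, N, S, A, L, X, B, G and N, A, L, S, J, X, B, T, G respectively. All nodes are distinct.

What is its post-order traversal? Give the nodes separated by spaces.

The first element of pre-order is the root; it splits in-order into left and right subtrees.
Root T: left subtree has 7 nodes {N, A, L, S, J, X, B}, right has 1 {G}.
  Root J: left subtree has 4 nodes {N, A, L, S}, right has 2 {X, B}.
    Root N: left subtree has 0 nodes { }, right has 3 {A, L, S}.
      Root S: left subtree has 2 nodes {A, L}, right has 0 { }.
        Root A: left subtree has 0 nodes { }, right has 1 {L}.
    Root X: left subtree has 0 nodes { }, right has 1 {B}.

L A S N B X J G T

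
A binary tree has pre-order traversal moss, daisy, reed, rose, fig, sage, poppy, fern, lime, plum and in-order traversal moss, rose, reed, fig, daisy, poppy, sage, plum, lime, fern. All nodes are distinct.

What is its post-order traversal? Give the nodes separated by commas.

rose, fig, reed, poppy, plum, lime, fern, sage, daisy, moss

The first element of pre-order is the root; it splits in-order into left and right subtrees.
Root moss: left subtree has 0 nodes { }, right has 9 {rose, reed, fig, daisy, poppy, sage, plum, lime, fern}.
  Root daisy: left subtree has 3 nodes {rose, reed, fig}, right has 5 {poppy, sage, plum, lime, fern}.
    Root reed: left subtree has 1 node {rose}, right has 1 {fig}.
    Root sage: left subtree has 1 node {poppy}, right has 3 {plum, lime, fern}.
      Root fern: left subtree has 2 nodes {plum, lime}, right has 0 { }.
        Root lime: left subtree has 1 node {plum}, right has 0 { }.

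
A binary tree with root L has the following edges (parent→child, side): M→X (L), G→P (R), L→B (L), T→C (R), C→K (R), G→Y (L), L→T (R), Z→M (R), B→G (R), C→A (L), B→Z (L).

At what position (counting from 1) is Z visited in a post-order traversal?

3

Post-order visits the left subtree, then the right subtree, then the node.
At L: go left to B.
  At B: go left to Z.
    At Z: no left child.
    At Z: go right to M.
      At M: go left to X.
        X is a leaf — visit X.
      At M: no right child.
      Visit M.
    Visit Z.
  At B: go right to G.
    At G: go left to Y.
      Y is a leaf — visit Y.
    At G: go right to P.
      P is a leaf — visit P.
    Visit G.
  Visit B.
At L: go right to T.
  At T: no left child.
  At T: go right to C.
    At C: go left to A.
      A is a leaf — visit A.
    At C: go right to K.
      K is a leaf — visit K.
    Visit C.
  Visit T.
Visit L.
Full post-order sequence: X, M, Z, Y, P, G, B, A, K, C, T, L.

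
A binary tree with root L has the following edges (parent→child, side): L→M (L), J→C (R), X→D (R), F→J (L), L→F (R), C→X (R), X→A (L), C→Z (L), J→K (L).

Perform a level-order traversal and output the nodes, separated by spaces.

L M F J K C Z X A D

Level-order visits nodes level by level from the root, left to right within each level.
Level 0: L
Level 1: M, F
Level 2: J
Level 3: K, C
Level 4: Z, X
Level 5: A, D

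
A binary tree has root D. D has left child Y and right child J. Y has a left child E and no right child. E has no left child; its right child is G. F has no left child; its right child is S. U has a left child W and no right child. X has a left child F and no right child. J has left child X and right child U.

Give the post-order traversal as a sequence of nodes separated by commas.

Post-order visits the left subtree, then the right subtree, then the node.
At D: go left to Y.
  At Y: go left to E.
    At E: no left child.
    At E: go right to G.
      G is a leaf — visit G.
    Visit E.
  At Y: no right child.
  Visit Y.
At D: go right to J.
  At J: go left to X.
    At X: go left to F.
      At F: no left child.
      At F: go right to S.
        S is a leaf — visit S.
      Visit F.
    At X: no right child.
    Visit X.
  At J: go right to U.
    At U: go left to W.
      W is a leaf — visit W.
    At U: no right child.
    Visit U.
  Visit J.
Visit D.

G, E, Y, S, F, X, W, U, J, D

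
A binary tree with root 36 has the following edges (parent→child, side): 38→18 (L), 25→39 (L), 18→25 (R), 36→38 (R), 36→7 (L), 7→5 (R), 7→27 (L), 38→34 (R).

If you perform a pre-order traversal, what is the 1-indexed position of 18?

Pre-order visits the node, then its left subtree, then its right subtree.
Visit 36.
At 36: go left to 7.
  Visit 7.
  At 7: go left to 27.
    27 is a leaf — visit 27.
  At 7: go right to 5.
    5 is a leaf — visit 5.
At 36: go right to 38.
  Visit 38.
  At 38: go left to 18.
    Visit 18.
    At 18: no left child.
    At 18: go right to 25.
      Visit 25.
      At 25: go left to 39.
        39 is a leaf — visit 39.
      At 25: no right child.
  At 38: go right to 34.
    34 is a leaf — visit 34.
Full pre-order sequence: 36, 7, 27, 5, 38, 18, 25, 39, 34.

6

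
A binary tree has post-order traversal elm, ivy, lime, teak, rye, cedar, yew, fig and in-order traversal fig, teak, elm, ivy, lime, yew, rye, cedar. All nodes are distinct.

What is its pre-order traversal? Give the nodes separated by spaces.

fig yew teak lime ivy elm cedar rye

The last element of post-order is the root; it splits in-order into left and right subtrees.
Root fig: left subtree has 0 nodes { }, right has 7 {teak, elm, ivy, lime, yew, rye, cedar}.
  Root yew: left subtree has 4 nodes {teak, elm, ivy, lime}, right has 2 {rye, cedar}.
    Root teak: left subtree has 0 nodes { }, right has 3 {elm, ivy, lime}.
      Root lime: left subtree has 2 nodes {elm, ivy}, right has 0 { }.
        Root ivy: left subtree has 1 node {elm}, right has 0 { }.
    Root cedar: left subtree has 1 node {rye}, right has 0 { }.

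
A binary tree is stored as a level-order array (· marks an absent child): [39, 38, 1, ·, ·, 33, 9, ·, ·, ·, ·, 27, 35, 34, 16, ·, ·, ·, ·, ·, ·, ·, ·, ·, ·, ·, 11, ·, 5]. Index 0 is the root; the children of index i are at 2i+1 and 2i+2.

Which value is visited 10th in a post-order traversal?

1

Post-order visits the left subtree, then the right subtree, then the node.
At 39: go left to 38.
  38 is a leaf — visit 38.
At 39: go right to 1.
  At 1: go left to 33.
    At 33: go left to 27.
      27 is a leaf — visit 27.
    At 33: go right to 35.
      At 35: no left child.
      At 35: go right to 11.
        11 is a leaf — visit 11.
      Visit 35.
    Visit 33.
  At 1: go right to 9.
    At 9: go left to 34.
      At 34: no left child.
      At 34: go right to 5.
        5 is a leaf — visit 5.
      Visit 34.
    At 9: go right to 16.
      16 is a leaf — visit 16.
    Visit 9.
  Visit 1.
Visit 39.
Full post-order sequence: 38, 27, 11, 35, 33, 5, 34, 16, 9, 1, 39.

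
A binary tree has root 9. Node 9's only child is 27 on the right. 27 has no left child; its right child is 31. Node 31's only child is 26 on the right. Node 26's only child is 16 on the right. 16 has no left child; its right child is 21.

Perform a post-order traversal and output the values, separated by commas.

Post-order visits the left subtree, then the right subtree, then the node.
At 9: no left child.
At 9: go right to 27.
  At 27: no left child.
  At 27: go right to 31.
    At 31: no left child.
    At 31: go right to 26.
      At 26: no left child.
      At 26: go right to 16.
        At 16: no left child.
        At 16: go right to 21.
          21 is a leaf — visit 21.
        Visit 16.
      Visit 26.
    Visit 31.
  Visit 27.
Visit 9.

21, 16, 26, 31, 27, 9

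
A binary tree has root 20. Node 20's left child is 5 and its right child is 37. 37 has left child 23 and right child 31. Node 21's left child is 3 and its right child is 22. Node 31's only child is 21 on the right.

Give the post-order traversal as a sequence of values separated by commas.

5, 23, 3, 22, 21, 31, 37, 20

Post-order visits the left subtree, then the right subtree, then the node.
At 20: go left to 5.
  5 is a leaf — visit 5.
At 20: go right to 37.
  At 37: go left to 23.
    23 is a leaf — visit 23.
  At 37: go right to 31.
    At 31: no left child.
    At 31: go right to 21.
      At 21: go left to 3.
        3 is a leaf — visit 3.
      At 21: go right to 22.
        22 is a leaf — visit 22.
      Visit 21.
    Visit 31.
  Visit 37.
Visit 20.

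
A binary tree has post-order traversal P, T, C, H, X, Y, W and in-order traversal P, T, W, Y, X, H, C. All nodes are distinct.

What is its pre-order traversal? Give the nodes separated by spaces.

The last element of post-order is the root; it splits in-order into left and right subtrees.
Root W: left subtree has 2 nodes {P, T}, right has 4 {Y, X, H, C}.
  Root T: left subtree has 1 node {P}, right has 0 { }.
  Root Y: left subtree has 0 nodes { }, right has 3 {X, H, C}.
    Root X: left subtree has 0 nodes { }, right has 2 {H, C}.
      Root H: left subtree has 0 nodes { }, right has 1 {C}.

W T P Y X H C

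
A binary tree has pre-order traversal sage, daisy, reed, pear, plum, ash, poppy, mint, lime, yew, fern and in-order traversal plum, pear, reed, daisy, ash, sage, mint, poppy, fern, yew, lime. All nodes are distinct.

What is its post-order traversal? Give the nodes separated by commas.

The first element of pre-order is the root; it splits in-order into left and right subtrees.
Root sage: left subtree has 5 nodes {plum, pear, reed, daisy, ash}, right has 5 {mint, poppy, fern, yew, lime}.
  Root daisy: left subtree has 3 nodes {plum, pear, reed}, right has 1 {ash}.
    Root reed: left subtree has 2 nodes {plum, pear}, right has 0 { }.
      Root pear: left subtree has 1 node {plum}, right has 0 { }.
  Root poppy: left subtree has 1 node {mint}, right has 3 {fern, yew, lime}.
    Root lime: left subtree has 2 nodes {fern, yew}, right has 0 { }.
      Root yew: left subtree has 1 node {fern}, right has 0 { }.

plum, pear, reed, ash, daisy, mint, fern, yew, lime, poppy, sage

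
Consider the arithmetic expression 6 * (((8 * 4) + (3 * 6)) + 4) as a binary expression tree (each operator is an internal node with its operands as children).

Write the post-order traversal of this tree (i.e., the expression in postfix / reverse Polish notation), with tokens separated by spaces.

6 8 4 * 3 6 * + 4 + *

Post-order on an expression tree gives postfix notation: for each operator, emit left operand, right operand, then the operator.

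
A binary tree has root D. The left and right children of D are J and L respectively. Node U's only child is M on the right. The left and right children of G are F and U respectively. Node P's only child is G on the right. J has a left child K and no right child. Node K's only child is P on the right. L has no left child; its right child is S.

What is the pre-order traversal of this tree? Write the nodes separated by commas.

D, J, K, P, G, F, U, M, L, S

Pre-order visits the node, then its left subtree, then its right subtree.
Visit D.
At D: go left to J.
  Visit J.
  At J: go left to K.
    Visit K.
    At K: no left child.
    At K: go right to P.
      Visit P.
      At P: no left child.
      At P: go right to G.
        Visit G.
        At G: go left to F.
          F is a leaf — visit F.
        At G: go right to U.
          Visit U.
          At U: no left child.
          At U: go right to M.
            M is a leaf — visit M.
  At J: no right child.
At D: go right to L.
  Visit L.
  At L: no left child.
  At L: go right to S.
    S is a leaf — visit S.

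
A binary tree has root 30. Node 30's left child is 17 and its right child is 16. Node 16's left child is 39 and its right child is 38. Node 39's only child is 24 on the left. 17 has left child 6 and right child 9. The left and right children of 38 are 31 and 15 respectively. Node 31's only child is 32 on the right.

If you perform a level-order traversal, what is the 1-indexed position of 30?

Level-order visits nodes level by level from the root, left to right within each level.
Level 0: 30
Level 1: 17, 16
Level 2: 6, 9, 39, 38
Level 3: 24, 31, 15
Level 4: 32
Full level-order sequence: 30, 17, 16, 6, 9, 39, 38, 24, 31, 15, 32.

1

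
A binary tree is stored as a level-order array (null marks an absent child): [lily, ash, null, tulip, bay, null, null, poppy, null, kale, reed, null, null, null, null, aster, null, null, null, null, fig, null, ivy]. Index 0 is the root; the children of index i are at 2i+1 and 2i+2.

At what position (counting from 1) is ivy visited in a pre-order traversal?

10

Pre-order visits the node, then its left subtree, then its right subtree.
Visit lily.
At lily: go left to ash.
  Visit ash.
  At ash: go left to tulip.
    Visit tulip.
    At tulip: go left to poppy.
      Visit poppy.
      At poppy: go left to aster.
        aster is a leaf — visit aster.
      At poppy: no right child.
    At tulip: no right child.
  At ash: go right to bay.
    Visit bay.
    At bay: go left to kale.
      Visit kale.
      At kale: no left child.
      At kale: go right to fig.
        fig is a leaf — visit fig.
    At bay: go right to reed.
      Visit reed.
      At reed: no left child.
      At reed: go right to ivy.
        ivy is a leaf — visit ivy.
At lily: no right child.
Full pre-order sequence: lily, ash, tulip, poppy, aster, bay, kale, fig, reed, ivy.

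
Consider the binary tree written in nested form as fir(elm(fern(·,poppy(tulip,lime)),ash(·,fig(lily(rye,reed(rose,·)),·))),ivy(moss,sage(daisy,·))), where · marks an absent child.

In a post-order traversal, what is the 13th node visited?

Post-order visits the left subtree, then the right subtree, then the node.
At fir: go left to elm.
  At elm: go left to fern.
    At fern: no left child.
    At fern: go right to poppy.
      At poppy: go left to tulip.
        tulip is a leaf — visit tulip.
      At poppy: go right to lime.
        lime is a leaf — visit lime.
      Visit poppy.
    Visit fern.
  At elm: go right to ash.
    At ash: no left child.
    At ash: go right to fig.
      At fig: go left to lily.
        At lily: go left to rye.
          rye is a leaf — visit rye.
        At lily: go right to reed.
          At reed: go left to rose.
            rose is a leaf — visit rose.
          At reed: no right child.
          Visit reed.
        Visit lily.
      At fig: no right child.
      Visit fig.
    Visit ash.
  Visit elm.
At fir: go right to ivy.
  At ivy: go left to moss.
    moss is a leaf — visit moss.
  At ivy: go right to sage.
    At sage: go left to daisy.
      daisy is a leaf — visit daisy.
    At sage: no right child.
    Visit sage.
  Visit ivy.
Visit fir.
Full post-order sequence: tulip, lime, poppy, fern, rye, rose, reed, lily, fig, ash, elm, moss, daisy, sage, ivy, fir.

daisy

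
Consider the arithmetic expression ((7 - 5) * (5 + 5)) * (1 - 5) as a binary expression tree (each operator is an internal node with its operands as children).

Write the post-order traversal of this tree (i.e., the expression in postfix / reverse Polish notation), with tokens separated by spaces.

7 5 - 5 5 + * 1 5 - *

Post-order on an expression tree gives postfix notation: for each operator, emit left operand, right operand, then the operator.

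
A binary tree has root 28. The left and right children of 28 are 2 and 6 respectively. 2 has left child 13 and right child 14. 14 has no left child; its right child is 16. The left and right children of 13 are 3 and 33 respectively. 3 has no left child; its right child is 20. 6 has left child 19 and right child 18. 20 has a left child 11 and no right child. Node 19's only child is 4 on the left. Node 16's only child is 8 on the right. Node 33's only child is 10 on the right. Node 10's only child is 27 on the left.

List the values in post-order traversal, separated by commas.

11, 20, 3, 27, 10, 33, 13, 8, 16, 14, 2, 4, 19, 18, 6, 28

Post-order visits the left subtree, then the right subtree, then the node.
At 28: go left to 2.
  At 2: go left to 13.
    At 13: go left to 3.
      At 3: no left child.
      At 3: go right to 20.
        At 20: go left to 11.
          11 is a leaf — visit 11.
        At 20: no right child.
        Visit 20.
      Visit 3.
    At 13: go right to 33.
      At 33: no left child.
      At 33: go right to 10.
        At 10: go left to 27.
          27 is a leaf — visit 27.
        At 10: no right child.
        Visit 10.
      Visit 33.
    Visit 13.
  At 2: go right to 14.
    At 14: no left child.
    At 14: go right to 16.
      At 16: no left child.
      At 16: go right to 8.
        8 is a leaf — visit 8.
      Visit 16.
    Visit 14.
  Visit 2.
At 28: go right to 6.
  At 6: go left to 19.
    At 19: go left to 4.
      4 is a leaf — visit 4.
    At 19: no right child.
    Visit 19.
  At 6: go right to 18.
    18 is a leaf — visit 18.
  Visit 6.
Visit 28.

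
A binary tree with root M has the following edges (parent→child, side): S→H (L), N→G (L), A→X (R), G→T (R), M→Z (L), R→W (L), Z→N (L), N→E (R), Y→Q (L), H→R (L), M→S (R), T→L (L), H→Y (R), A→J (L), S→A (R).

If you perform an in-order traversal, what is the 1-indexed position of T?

3

In-order visits the left subtree, then the node, then the right subtree.
At M: go left to Z.
  At Z: go left to N.
    At N: go left to G.
      At G: no left child.
      Visit G.
      At G: go right to T.
        At T: go left to L.
          L is a leaf — visit L.
        Visit T.
        At T: no right child.
    Visit N.
    At N: go right to E.
      E is a leaf — visit E.
  Visit Z.
  At Z: no right child.
Visit M.
At M: go right to S.
  At S: go left to H.
    At H: go left to R.
      At R: go left to W.
        W is a leaf — visit W.
      Visit R.
      At R: no right child.
    Visit H.
    At H: go right to Y.
      At Y: go left to Q.
        Q is a leaf — visit Q.
      Visit Y.
      At Y: no right child.
  Visit S.
  At S: go right to A.
    At A: go left to J.
      J is a leaf — visit J.
    Visit A.
    At A: go right to X.
      X is a leaf — visit X.
Full in-order sequence: G, L, T, N, E, Z, M, W, R, H, Q, Y, S, J, A, X.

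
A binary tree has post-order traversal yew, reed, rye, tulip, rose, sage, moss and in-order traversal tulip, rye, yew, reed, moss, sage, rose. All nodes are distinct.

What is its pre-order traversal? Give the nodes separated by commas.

moss, tulip, rye, reed, yew, sage, rose

The last element of post-order is the root; it splits in-order into left and right subtrees.
Root moss: left subtree has 4 nodes {tulip, rye, yew, reed}, right has 2 {sage, rose}.
  Root tulip: left subtree has 0 nodes { }, right has 3 {rye, yew, reed}.
    Root rye: left subtree has 0 nodes { }, right has 2 {yew, reed}.
      Root reed: left subtree has 1 node {yew}, right has 0 { }.
  Root sage: left subtree has 0 nodes { }, right has 1 {rose}.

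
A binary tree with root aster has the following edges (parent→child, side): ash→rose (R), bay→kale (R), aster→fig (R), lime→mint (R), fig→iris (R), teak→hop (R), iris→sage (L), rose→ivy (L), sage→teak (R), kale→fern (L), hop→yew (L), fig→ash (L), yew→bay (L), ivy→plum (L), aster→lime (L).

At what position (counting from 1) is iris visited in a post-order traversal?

Post-order visits the left subtree, then the right subtree, then the node.
At aster: go left to lime.
  At lime: no left child.
  At lime: go right to mint.
    mint is a leaf — visit mint.
  Visit lime.
At aster: go right to fig.
  At fig: go left to ash.
    At ash: no left child.
    At ash: go right to rose.
      At rose: go left to ivy.
        At ivy: go left to plum.
          plum is a leaf — visit plum.
        At ivy: no right child.
        Visit ivy.
      At rose: no right child.
      Visit rose.
    Visit ash.
  At fig: go right to iris.
    At iris: go left to sage.
      At sage: no left child.
      At sage: go right to teak.
        At teak: no left child.
        At teak: go right to hop.
          At hop: go left to yew.
            At yew: go left to bay.
              At bay: no left child.
              At bay: go right to kale.
                At kale: go left to fern.
                  fern is a leaf — visit fern.
                At kale: no right child.
                Visit kale.
              Visit bay.
            At yew: no right child.
            Visit yew.
          At hop: no right child.
          Visit hop.
        Visit teak.
      Visit sage.
    At iris: no right child.
    Visit iris.
  Visit fig.
Visit aster.
Full post-order sequence: mint, lime, plum, ivy, rose, ash, fern, kale, bay, yew, hop, teak, sage, iris, fig, aster.

14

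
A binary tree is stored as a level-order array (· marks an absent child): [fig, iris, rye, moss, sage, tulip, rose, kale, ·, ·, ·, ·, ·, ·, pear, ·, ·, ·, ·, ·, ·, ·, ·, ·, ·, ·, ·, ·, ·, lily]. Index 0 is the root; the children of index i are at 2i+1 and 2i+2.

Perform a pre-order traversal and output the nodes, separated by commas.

fig, iris, moss, kale, sage, rye, tulip, rose, pear, lily

Pre-order visits the node, then its left subtree, then its right subtree.
Visit fig.
At fig: go left to iris.
  Visit iris.
  At iris: go left to moss.
    Visit moss.
    At moss: go left to kale.
      kale is a leaf — visit kale.
    At moss: no right child.
  At iris: go right to sage.
    sage is a leaf — visit sage.
At fig: go right to rye.
  Visit rye.
  At rye: go left to tulip.
    tulip is a leaf — visit tulip.
  At rye: go right to rose.
    Visit rose.
    At rose: no left child.
    At rose: go right to pear.
      Visit pear.
      At pear: go left to lily.
        lily is a leaf — visit lily.
      At pear: no right child.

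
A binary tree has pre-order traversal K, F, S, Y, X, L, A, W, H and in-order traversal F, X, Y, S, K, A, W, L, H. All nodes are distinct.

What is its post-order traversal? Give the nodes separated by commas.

The first element of pre-order is the root; it splits in-order into left and right subtrees.
Root K: left subtree has 4 nodes {F, X, Y, S}, right has 4 {A, W, L, H}.
  Root F: left subtree has 0 nodes { }, right has 3 {X, Y, S}.
    Root S: left subtree has 2 nodes {X, Y}, right has 0 { }.
      Root Y: left subtree has 1 node {X}, right has 0 { }.
  Root L: left subtree has 2 nodes {A, W}, right has 1 {H}.
    Root A: left subtree has 0 nodes { }, right has 1 {W}.

X, Y, S, F, W, A, H, L, K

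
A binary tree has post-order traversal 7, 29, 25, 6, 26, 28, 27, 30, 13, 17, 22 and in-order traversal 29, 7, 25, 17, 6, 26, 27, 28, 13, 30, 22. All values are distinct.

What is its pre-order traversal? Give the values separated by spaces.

22 17 25 29 7 13 27 26 6 28 30

The last element of post-order is the root; it splits in-order into left and right subtrees.
Root 22: left subtree has 10 nodes {29, 7, 25, 17, 6, 26, 27, 28, 13, 30}, right has 0 { }.
  Root 17: left subtree has 3 nodes {29, 7, 25}, right has 6 {6, 26, 27, 28, 13, 30}.
    Root 25: left subtree has 2 nodes {29, 7}, right has 0 { }.
      Root 29: left subtree has 0 nodes { }, right has 1 {7}.
    Root 13: left subtree has 4 nodes {6, 26, 27, 28}, right has 1 {30}.
      Root 27: left subtree has 2 nodes {6, 26}, right has 1 {28}.
        Root 26: left subtree has 1 node {6}, right has 0 { }.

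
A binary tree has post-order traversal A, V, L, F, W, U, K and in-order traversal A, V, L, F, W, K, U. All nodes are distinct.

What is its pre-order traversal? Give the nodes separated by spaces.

K W F L V A U

The last element of post-order is the root; it splits in-order into left and right subtrees.
Root K: left subtree has 5 nodes {A, V, L, F, W}, right has 1 {U}.
  Root W: left subtree has 4 nodes {A, V, L, F}, right has 0 { }.
    Root F: left subtree has 3 nodes {A, V, L}, right has 0 { }.
      Root L: left subtree has 2 nodes {A, V}, right has 0 { }.
        Root V: left subtree has 1 node {A}, right has 0 { }.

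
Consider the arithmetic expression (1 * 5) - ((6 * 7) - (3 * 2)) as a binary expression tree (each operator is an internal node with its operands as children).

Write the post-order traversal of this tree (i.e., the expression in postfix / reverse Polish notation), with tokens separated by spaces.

1 5 * 6 7 * 3 2 * - -

Post-order on an expression tree gives postfix notation: for each operator, emit left operand, right operand, then the operator.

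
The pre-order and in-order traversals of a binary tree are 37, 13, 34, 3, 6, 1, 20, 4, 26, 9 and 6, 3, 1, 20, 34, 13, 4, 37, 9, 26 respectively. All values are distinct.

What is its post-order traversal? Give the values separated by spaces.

6 20 1 3 34 4 13 9 26 37

The first element of pre-order is the root; it splits in-order into left and right subtrees.
Root 37: left subtree has 7 nodes {6, 3, 1, 20, 34, 13, 4}, right has 2 {9, 26}.
  Root 13: left subtree has 5 nodes {6, 3, 1, 20, 34}, right has 1 {4}.
    Root 34: left subtree has 4 nodes {6, 3, 1, 20}, right has 0 { }.
      Root 3: left subtree has 1 node {6}, right has 2 {1, 20}.
        Root 1: left subtree has 0 nodes { }, right has 1 {20}.
  Root 26: left subtree has 1 node {9}, right has 0 { }.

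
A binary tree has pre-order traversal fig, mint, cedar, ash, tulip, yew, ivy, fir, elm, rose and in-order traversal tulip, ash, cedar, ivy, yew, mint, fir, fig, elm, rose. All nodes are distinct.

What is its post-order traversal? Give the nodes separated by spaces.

The first element of pre-order is the root; it splits in-order into left and right subtrees.
Root fig: left subtree has 7 nodes {tulip, ash, cedar, ivy, yew, mint, fir}, right has 2 {elm, rose}.
  Root mint: left subtree has 5 nodes {tulip, ash, cedar, ivy, yew}, right has 1 {fir}.
    Root cedar: left subtree has 2 nodes {tulip, ash}, right has 2 {ivy, yew}.
      Root ash: left subtree has 1 node {tulip}, right has 0 { }.
      Root yew: left subtree has 1 node {ivy}, right has 0 { }.
  Root elm: left subtree has 0 nodes { }, right has 1 {rose}.

tulip ash ivy yew cedar fir mint rose elm fig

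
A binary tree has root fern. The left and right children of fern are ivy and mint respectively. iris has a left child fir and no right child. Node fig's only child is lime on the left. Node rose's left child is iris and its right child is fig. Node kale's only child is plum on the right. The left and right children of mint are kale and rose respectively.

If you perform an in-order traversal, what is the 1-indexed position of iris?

7

In-order visits the left subtree, then the node, then the right subtree.
At fern: go left to ivy.
  ivy is a leaf — visit ivy.
Visit fern.
At fern: go right to mint.
  At mint: go left to kale.
    At kale: no left child.
    Visit kale.
    At kale: go right to plum.
      plum is a leaf — visit plum.
  Visit mint.
  At mint: go right to rose.
    At rose: go left to iris.
      At iris: go left to fir.
        fir is a leaf — visit fir.
      Visit iris.
      At iris: no right child.
    Visit rose.
    At rose: go right to fig.
      At fig: go left to lime.
        lime is a leaf — visit lime.
      Visit fig.
      At fig: no right child.
Full in-order sequence: ivy, fern, kale, plum, mint, fir, iris, rose, lime, fig.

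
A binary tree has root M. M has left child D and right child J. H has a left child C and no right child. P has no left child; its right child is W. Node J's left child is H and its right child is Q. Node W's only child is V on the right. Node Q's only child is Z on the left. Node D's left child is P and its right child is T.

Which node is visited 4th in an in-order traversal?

D

In-order visits the left subtree, then the node, then the right subtree.
At M: go left to D.
  At D: go left to P.
    At P: no left child.
    Visit P.
    At P: go right to W.
      At W: no left child.
      Visit W.
      At W: go right to V.
        V is a leaf — visit V.
  Visit D.
  At D: go right to T.
    T is a leaf — visit T.
Visit M.
At M: go right to J.
  At J: go left to H.
    At H: go left to C.
      C is a leaf — visit C.
    Visit H.
    At H: no right child.
  Visit J.
  At J: go right to Q.
    At Q: go left to Z.
      Z is a leaf — visit Z.
    Visit Q.
    At Q: no right child.
Full in-order sequence: P, W, V, D, T, M, C, H, J, Z, Q.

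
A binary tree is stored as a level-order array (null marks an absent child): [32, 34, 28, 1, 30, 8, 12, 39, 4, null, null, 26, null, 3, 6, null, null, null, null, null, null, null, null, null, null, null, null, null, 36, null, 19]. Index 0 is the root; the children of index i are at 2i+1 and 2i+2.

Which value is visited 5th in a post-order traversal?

34

Post-order visits the left subtree, then the right subtree, then the node.
At 32: go left to 34.
  At 34: go left to 1.
    At 1: go left to 39.
      39 is a leaf — visit 39.
    At 1: go right to 4.
      4 is a leaf — visit 4.
    Visit 1.
  At 34: go right to 30.
    30 is a leaf — visit 30.
  Visit 34.
At 32: go right to 28.
  At 28: go left to 8.
    At 8: go left to 26.
      26 is a leaf — visit 26.
    At 8: no right child.
    Visit 8.
  At 28: go right to 12.
    At 12: go left to 3.
      At 3: no left child.
      At 3: go right to 36.
        36 is a leaf — visit 36.
      Visit 3.
    At 12: go right to 6.
      At 6: no left child.
      At 6: go right to 19.
        19 is a leaf — visit 19.
      Visit 6.
    Visit 12.
  Visit 28.
Visit 32.
Full post-order sequence: 39, 4, 1, 30, 34, 26, 8, 36, 3, 19, 6, 12, 28, 32.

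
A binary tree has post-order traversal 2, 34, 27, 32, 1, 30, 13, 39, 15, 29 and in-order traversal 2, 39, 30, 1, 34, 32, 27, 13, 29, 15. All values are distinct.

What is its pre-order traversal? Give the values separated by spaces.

The last element of post-order is the root; it splits in-order into left and right subtrees.
Root 29: left subtree has 8 nodes {2, 39, 30, 1, 34, 32, 27, 13}, right has 1 {15}.
  Root 39: left subtree has 1 node {2}, right has 6 {30, 1, 34, 32, 27, 13}.
    Root 13: left subtree has 5 nodes {30, 1, 34, 32, 27}, right has 0 { }.
      Root 30: left subtree has 0 nodes { }, right has 4 {1, 34, 32, 27}.
        Root 1: left subtree has 0 nodes { }, right has 3 {34, 32, 27}.
          Root 32: left subtree has 1 node {34}, right has 1 {27}.

29 39 2 13 30 1 32 34 27 15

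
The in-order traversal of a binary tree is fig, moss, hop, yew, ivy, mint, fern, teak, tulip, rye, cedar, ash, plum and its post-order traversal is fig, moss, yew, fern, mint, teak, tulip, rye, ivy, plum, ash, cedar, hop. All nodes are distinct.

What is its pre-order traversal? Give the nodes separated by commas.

The last element of post-order is the root; it splits in-order into left and right subtrees.
Root hop: left subtree has 2 nodes {fig, moss}, right has 10 {yew, ivy, mint, fern, teak, tulip, rye, cedar, ash, plum}.
  Root moss: left subtree has 1 node {fig}, right has 0 { }.
  Root cedar: left subtree has 7 nodes {yew, ivy, mint, fern, teak, tulip, rye}, right has 2 {ash, plum}.
    Root ivy: left subtree has 1 node {yew}, right has 5 {mint, fern, teak, tulip, rye}.
      Root rye: left subtree has 4 nodes {mint, fern, teak, tulip}, right has 0 { }.
        Root tulip: left subtree has 3 nodes {mint, fern, teak}, right has 0 { }.
          Root teak: left subtree has 2 nodes {mint, fern}, right has 0 { }.
            Root mint: left subtree has 0 nodes { }, right has 1 {fern}.
    Root ash: left subtree has 0 nodes { }, right has 1 {plum}.

hop, moss, fig, cedar, ivy, yew, rye, tulip, teak, mint, fern, ash, plum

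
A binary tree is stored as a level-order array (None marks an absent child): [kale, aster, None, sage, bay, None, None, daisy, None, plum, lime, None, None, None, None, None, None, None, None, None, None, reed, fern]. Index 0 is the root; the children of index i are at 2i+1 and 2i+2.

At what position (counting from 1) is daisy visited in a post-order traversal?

1

Post-order visits the left subtree, then the right subtree, then the node.
At kale: go left to aster.
  At aster: go left to sage.
    At sage: go left to daisy.
      daisy is a leaf — visit daisy.
    At sage: no right child.
    Visit sage.
  At aster: go right to bay.
    At bay: go left to plum.
      plum is a leaf — visit plum.
    At bay: go right to lime.
      At lime: go left to reed.
        reed is a leaf — visit reed.
      At lime: go right to fern.
        fern is a leaf — visit fern.
      Visit lime.
    Visit bay.
  Visit aster.
At kale: no right child.
Visit kale.
Full post-order sequence: daisy, sage, plum, reed, fern, lime, bay, aster, kale.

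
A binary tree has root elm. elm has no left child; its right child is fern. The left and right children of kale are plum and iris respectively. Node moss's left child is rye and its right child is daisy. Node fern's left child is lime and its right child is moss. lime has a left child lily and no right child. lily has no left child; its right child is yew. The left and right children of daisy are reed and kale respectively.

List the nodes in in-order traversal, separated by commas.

In-order visits the left subtree, then the node, then the right subtree.
At elm: no left child.
Visit elm.
At elm: go right to fern.
  At fern: go left to lime.
    At lime: go left to lily.
      At lily: no left child.
      Visit lily.
      At lily: go right to yew.
        yew is a leaf — visit yew.
    Visit lime.
    At lime: no right child.
  Visit fern.
  At fern: go right to moss.
    At moss: go left to rye.
      rye is a leaf — visit rye.
    Visit moss.
    At moss: go right to daisy.
      At daisy: go left to reed.
        reed is a leaf — visit reed.
      Visit daisy.
      At daisy: go right to kale.
        At kale: go left to plum.
          plum is a leaf — visit plum.
        Visit kale.
        At kale: go right to iris.
          iris is a leaf — visit iris.

elm, lily, yew, lime, fern, rye, moss, reed, daisy, plum, kale, iris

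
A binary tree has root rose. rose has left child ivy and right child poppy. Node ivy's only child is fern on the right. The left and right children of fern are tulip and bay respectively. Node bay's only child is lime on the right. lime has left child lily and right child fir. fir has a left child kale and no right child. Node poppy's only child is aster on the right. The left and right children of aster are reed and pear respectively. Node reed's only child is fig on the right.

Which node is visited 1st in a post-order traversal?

Post-order visits the left subtree, then the right subtree, then the node.
At rose: go left to ivy.
  At ivy: no left child.
  At ivy: go right to fern.
    At fern: go left to tulip.
      tulip is a leaf — visit tulip.
    At fern: go right to bay.
      At bay: no left child.
      At bay: go right to lime.
        At lime: go left to lily.
          lily is a leaf — visit lily.
        At lime: go right to fir.
          At fir: go left to kale.
            kale is a leaf — visit kale.
          At fir: no right child.
          Visit fir.
        Visit lime.
      Visit bay.
    Visit fern.
  Visit ivy.
At rose: go right to poppy.
  At poppy: no left child.
  At poppy: go right to aster.
    At aster: go left to reed.
      At reed: no left child.
      At reed: go right to fig.
        fig is a leaf — visit fig.
      Visit reed.
    At aster: go right to pear.
      pear is a leaf — visit pear.
    Visit aster.
  Visit poppy.
Visit rose.
Full post-order sequence: tulip, lily, kale, fir, lime, bay, fern, ivy, fig, reed, pear, aster, poppy, rose.

tulip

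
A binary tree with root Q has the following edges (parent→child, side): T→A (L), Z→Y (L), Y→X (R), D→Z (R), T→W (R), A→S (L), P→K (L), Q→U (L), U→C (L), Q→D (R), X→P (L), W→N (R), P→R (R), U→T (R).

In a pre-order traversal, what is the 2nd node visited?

U

Pre-order visits the node, then its left subtree, then its right subtree.
Visit Q.
At Q: go left to U.
  Visit U.
  At U: go left to C.
    C is a leaf — visit C.
  At U: go right to T.
    Visit T.
    At T: go left to A.
      Visit A.
      At A: go left to S.
        S is a leaf — visit S.
      At A: no right child.
    At T: go right to W.
      Visit W.
      At W: no left child.
      At W: go right to N.
        N is a leaf — visit N.
At Q: go right to D.
  Visit D.
  At D: no left child.
  At D: go right to Z.
    Visit Z.
    At Z: go left to Y.
      Visit Y.
      At Y: no left child.
      At Y: go right to X.
        Visit X.
        At X: go left to P.
          Visit P.
          At P: go left to K.
            K is a leaf — visit K.
          At P: go right to R.
            R is a leaf — visit R.
        At X: no right child.
    At Z: no right child.
Full pre-order sequence: Q, U, C, T, A, S, W, N, D, Z, Y, X, P, K, R.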